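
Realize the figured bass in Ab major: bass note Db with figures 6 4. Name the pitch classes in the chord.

A fourth above Db in this key is G.
A sixth above Db in this key is Bb.
Together with the bass Db, this spells G diminished in second inversion.

Db, G, Bb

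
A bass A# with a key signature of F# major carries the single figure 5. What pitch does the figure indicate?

Counting 4 letter steps above A# lands on E; in F# major, that letter is E#.

E#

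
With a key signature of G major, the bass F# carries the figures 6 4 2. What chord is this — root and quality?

G major seventh

The figures 6 4 2 indicate a seventh chord in third inversion.
In third inversion the root lies a second above the bass: a second above F# in G major is G.
The chord tones are F#, G, B, D, giving G major seventh.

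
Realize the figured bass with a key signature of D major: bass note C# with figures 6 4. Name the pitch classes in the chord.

A fourth above C# in this key is F#.
A sixth above C# in this key is A.
Together with the bass C#, this spells F# minor in second inversion.

C#, F#, A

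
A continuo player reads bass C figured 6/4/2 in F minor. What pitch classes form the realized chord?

A second above C in this key is Db.
A fourth above C in this key is F.
A sixth above C in this key is Ab.
Together with the bass C, this spells Db major seventh in third inversion.

C, Db, F, Ab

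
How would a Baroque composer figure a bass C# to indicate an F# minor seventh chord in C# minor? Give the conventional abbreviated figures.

4/3

C# is the fifth of F# minor seventh, so the chord is in second inversion.
A seventh chord in second inversion is figured 6/4/3, conventionally abbreviated 4/3.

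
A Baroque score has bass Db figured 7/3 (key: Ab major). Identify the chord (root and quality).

The figures 7/3 indicate a seventh chord in root position.
In root position the bass is the root, so the root is Db.
The chord tones are Db, F, Ab, C, giving Db major seventh.

Db major seventh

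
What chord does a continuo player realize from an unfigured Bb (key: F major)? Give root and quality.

Bb major

An unfigured bass indicates a triad in root position.
In root position the bass is the root, so the root is Bb.
The chord tones are Bb, D, F, giving Bb major.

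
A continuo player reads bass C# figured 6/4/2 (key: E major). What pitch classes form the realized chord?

A second above C# in this key is D#.
A fourth above C# in this key is F#.
A sixth above C# in this key is A.
Together with the bass C#, this spells D# half-diminished seventh in third inversion.

C#, D#, F#, A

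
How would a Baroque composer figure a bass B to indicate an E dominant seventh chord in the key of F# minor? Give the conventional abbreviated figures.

B is the fifth of E dominant seventh, so the chord is in second inversion.
A seventh chord in second inversion is figured 6/4/3, conventionally abbreviated 4/3.

4/3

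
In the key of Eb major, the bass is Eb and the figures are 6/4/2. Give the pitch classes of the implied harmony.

A second above Eb in this key is F.
A fourth above Eb in this key is Ab.
A sixth above Eb in this key is C.
Together with the bass Eb, this spells F minor seventh in third inversion.

Eb, F, Ab, C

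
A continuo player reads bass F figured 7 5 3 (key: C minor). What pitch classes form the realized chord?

F, Ab, C, Eb

A third above F in this key is Ab.
A fifth above F in this key is C.
A seventh above F in this key is Eb.
Together with the bass F, this spells F minor seventh in root position.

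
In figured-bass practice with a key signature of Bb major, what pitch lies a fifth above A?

Eb

Counting 4 letter steps above A lands on E; in Bb major, that letter is Eb.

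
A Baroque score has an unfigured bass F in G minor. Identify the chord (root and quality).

F major

An unfigured bass indicates a triad in root position.
In root position the bass is the root, so the root is F.
The chord tones are F, A, C, giving F major.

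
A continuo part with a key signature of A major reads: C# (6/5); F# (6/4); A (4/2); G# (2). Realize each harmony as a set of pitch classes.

C#, E, G#, A | F#, B, D | A, B, D, F# | G#, A, C#, E

C# (6/5/3): C#, E, G#, A.
F# (6/4): F#, B, D.
A (6/4/2): A, B, D, F#.
G# (6/4/2): G#, A, C#, E.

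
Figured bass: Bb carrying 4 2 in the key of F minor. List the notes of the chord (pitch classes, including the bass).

The written figures 4 2 are shorthand for 6/4/2: the 6 is implied.
A second above Bb in this key is C.
A fourth above Bb in this key is Eb.
A sixth above Bb in this key is G.
Together with the bass Bb, this spells C minor seventh in third inversion.

Bb, C, Eb, G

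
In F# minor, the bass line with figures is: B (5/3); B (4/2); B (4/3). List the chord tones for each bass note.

B, D, F# | B, C#, E, G# | B, D, E, G#

B (5/3): B, D, F#.
B (6/4/2): B, C#, E, G#.
B (6/4/3): B, D, E, G#.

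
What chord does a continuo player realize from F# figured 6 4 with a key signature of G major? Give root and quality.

B minor

The figures 6 4 indicate a triad in second inversion.
In second inversion the root lies a fourth above the bass: a fourth above F# in G major is B.
The chord tones are F#, B, D, giving B minor.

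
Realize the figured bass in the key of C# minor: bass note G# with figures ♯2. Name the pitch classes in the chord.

G#, A#, C#, E

The written figures ♯2 are shorthand for 6/4/2: the 6/4 are implied.
A second above G# in this key is A, raised to A# by the sharp.
A fourth above G# in this key is C#.
A sixth above G# in this key is E.
Together with the bass G#, this spells A# half-diminished seventh in third inversion.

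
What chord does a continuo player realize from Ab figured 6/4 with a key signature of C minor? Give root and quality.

The figures 6/4 indicate a triad in second inversion.
In second inversion the root lies a fourth above the bass: a fourth above Ab in C minor is D.
The chord tones are Ab, D, F, giving D diminished.

D diminished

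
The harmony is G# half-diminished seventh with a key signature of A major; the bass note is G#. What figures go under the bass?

G# is the root of G# half-diminished seventh, so the chord is in root position.
A seventh chord in root position is figured 7/5/3, conventionally abbreviated 7.

7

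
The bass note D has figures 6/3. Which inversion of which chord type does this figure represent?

triad, first inversion

Intervals of 6/3 above the bass form a triad; the bass is the third, so this is first inversion.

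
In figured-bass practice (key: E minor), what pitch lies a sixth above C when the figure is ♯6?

A#

Counting 5 letter steps above C lands on A; in E minor, that letter is A.
The #6 figure raises it a semitone, giving A#.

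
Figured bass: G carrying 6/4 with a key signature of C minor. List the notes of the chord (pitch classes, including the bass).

A fourth above G in this key is C.
A sixth above G in this key is Eb.
Together with the bass G, this spells C minor in second inversion.

G, C, Eb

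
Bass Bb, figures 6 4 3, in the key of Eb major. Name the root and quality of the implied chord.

Eb major seventh

The figures 6 4 3 indicate a seventh chord in second inversion.
In second inversion the root lies a fourth above the bass: a fourth above Bb in Eb major is Eb.
The chord tones are Bb, D, Eb, G, giving Eb major seventh.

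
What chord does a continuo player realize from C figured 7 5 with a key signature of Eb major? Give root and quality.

C minor seventh

The figures 7 5 indicate a seventh chord in root position.
In root position the bass is the root, so the root is C.
The chord tones are C, Eb, G, Bb, giving C minor seventh.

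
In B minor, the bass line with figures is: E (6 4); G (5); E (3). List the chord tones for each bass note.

E (6/4): E, A, C#.
G (5/3): G, B, D.
E (5/3): E, G, B.

E, A, C# | G, B, D | E, G, B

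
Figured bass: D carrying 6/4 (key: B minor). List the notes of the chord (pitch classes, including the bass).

A fourth above D in this key is G.
A sixth above D in this key is B.
Together with the bass D, this spells G major in second inversion.

D, G, B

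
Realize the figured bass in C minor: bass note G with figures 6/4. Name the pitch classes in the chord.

G, C, Eb

A fourth above G in this key is C.
A sixth above G in this key is Eb.
Together with the bass G, this spells C minor in second inversion.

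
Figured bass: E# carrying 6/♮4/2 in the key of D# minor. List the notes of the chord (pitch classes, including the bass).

A second above E# in this key is F#.
A fourth above E# in this key is A#, made natural (A) by the ♮ figure.
A sixth above E# in this key is C#.
Together with the bass E#, this spells F# minor-major seventh in third inversion.

E#, F#, A, C#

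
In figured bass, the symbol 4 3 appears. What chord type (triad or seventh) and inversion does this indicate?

seventh chord, second inversion

4 3 is shorthand for 6/4/3.
Intervals of 6/4/3 above the bass form a seventh chord; the bass is the fifth, so this is second inversion.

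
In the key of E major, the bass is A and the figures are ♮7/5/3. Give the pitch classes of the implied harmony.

A third above A in this key is C#.
A fifth above A in this key is E.
A seventh above A in this key is G#, made natural (G) by the ♮ figure.
Together with the bass A, this spells A dominant seventh in root position.

A, C#, E, G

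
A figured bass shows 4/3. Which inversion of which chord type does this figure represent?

seventh chord, second inversion

4/3 is shorthand for 6/4/3.
Intervals of 6/4/3 above the bass form a seventh chord; the bass is the fifth, so this is second inversion.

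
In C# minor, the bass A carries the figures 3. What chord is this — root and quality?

The figures 3 indicate a triad in root position.
In root position the bass is the root, so the root is A.
The chord tones are A, C#, E, giving A major.

A major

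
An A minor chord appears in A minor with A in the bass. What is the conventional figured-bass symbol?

no figures

A is the root of A minor, so the chord is in root position.
A triad in root position is figured 5/3, conventionally abbreviated (no figures — root-position triad).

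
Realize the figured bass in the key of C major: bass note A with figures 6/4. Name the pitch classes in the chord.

A, D, F

A fourth above A in this key is D.
A sixth above A in this key is F.
Together with the bass A, this spells D minor in second inversion.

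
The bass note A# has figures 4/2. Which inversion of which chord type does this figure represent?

4/2 is shorthand for 6/4/2.
Intervals of 6/4/2 above the bass form a seventh chord; the bass is the seventh, so this is third inversion.

seventh chord, third inversion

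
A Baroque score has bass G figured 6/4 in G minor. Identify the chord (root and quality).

C minor

The figures 6/4 indicate a triad in second inversion.
In second inversion the root lies a fourth above the bass: a fourth above G in G minor is C.
The chord tones are G, C, Eb, giving C minor.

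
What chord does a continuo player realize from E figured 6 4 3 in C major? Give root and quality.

The figures 6 4 3 indicate a seventh chord in second inversion.
In second inversion the root lies a fourth above the bass: a fourth above E in C major is A.
The chord tones are E, G, A, C, giving A minor seventh.

A minor seventh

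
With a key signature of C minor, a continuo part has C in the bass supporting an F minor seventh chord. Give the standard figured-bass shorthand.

4/3

C is the fifth of F minor seventh, so the chord is in second inversion.
A seventh chord in second inversion is figured 6/4/3, conventionally abbreviated 4/3.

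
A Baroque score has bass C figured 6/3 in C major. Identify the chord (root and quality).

A minor

The figures 6/3 indicate a triad in first inversion.
In first inversion the root lies a sixth above the bass: a sixth above C in C major is A.
The chord tones are C, E, A, giving A minor.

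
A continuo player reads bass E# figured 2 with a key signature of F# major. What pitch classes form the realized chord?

The written figures 2 are shorthand for 6/4/2: the 6/4 are implied.
A second above E# in this key is F#.
A fourth above E# in this key is A#.
A sixth above E# in this key is C#.
Together with the bass E#, this spells F# major seventh in third inversion.

E#, F#, A#, C#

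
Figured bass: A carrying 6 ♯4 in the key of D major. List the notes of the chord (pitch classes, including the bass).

A, D#, F#

A fourth above A in this key is D, raised to D# by the sharp.
A sixth above A in this key is F#.
Together with the bass A, this spells D# diminished in second inversion.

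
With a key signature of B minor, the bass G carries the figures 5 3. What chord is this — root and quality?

The figures 5 3 indicate a triad in root position.
In root position the bass is the root, so the root is G.
The chord tones are G, B, D, giving G major.

G major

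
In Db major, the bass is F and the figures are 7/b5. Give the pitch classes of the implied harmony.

The written figures 7/b5 are shorthand for 7/5/3: the 3 is implied.
A third above F in this key is Ab.
A fifth above F in this key is C, lowered to Cb by the flat.
A seventh above F in this key is Eb.
Together with the bass F, this spells F half-diminished seventh in root position.

F, Ab, Cb, Eb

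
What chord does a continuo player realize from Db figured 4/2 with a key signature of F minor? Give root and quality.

The figures 4/2 indicate a seventh chord in third inversion.
In third inversion the root lies a second above the bass: a second above Db in F minor is Eb.
The chord tones are Db, Eb, G, Bb, giving Eb dominant seventh.

Eb dominant seventh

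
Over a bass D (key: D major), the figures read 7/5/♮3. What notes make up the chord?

A third above D in this key is F#, made natural (F) by the ♮ figure.
A fifth above D in this key is A.
A seventh above D in this key is C#.
Together with the bass D, this spells D minor-major seventh in root position.

D, F, A, C#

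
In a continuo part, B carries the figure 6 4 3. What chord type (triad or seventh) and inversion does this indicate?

Intervals of 6/4/3 above the bass form a seventh chord; the bass is the fifth, so this is second inversion.

seventh chord, second inversion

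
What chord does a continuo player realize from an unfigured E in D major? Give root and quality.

An unfigured bass indicates a triad in root position.
In root position the bass is the root, so the root is E.
The chord tones are E, G, B, giving E minor.

E minor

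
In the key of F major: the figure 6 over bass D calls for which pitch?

Bb

Counting 5 letter steps above D lands on B; in F major, that letter is Bb.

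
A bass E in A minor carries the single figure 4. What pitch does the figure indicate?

A

Counting 3 letter steps above E lands on A; in A minor, that letter is A.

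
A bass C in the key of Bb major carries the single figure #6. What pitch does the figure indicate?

Counting 5 letter steps above C lands on A; in Bb major, that letter is A.
The #6 figure raises it a semitone, giving A#.

A#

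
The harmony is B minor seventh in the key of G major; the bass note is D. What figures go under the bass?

D is the third of B minor seventh, so the chord is in first inversion.
A seventh chord in first inversion is figured 6/5/3, conventionally abbreviated 6/5.

6/5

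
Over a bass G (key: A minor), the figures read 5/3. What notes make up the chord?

A third above G in this key is B.
A fifth above G in this key is D.
Together with the bass G, this spells G major in root position.

G, B, D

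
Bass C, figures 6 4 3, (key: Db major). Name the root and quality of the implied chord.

The figures 6 4 3 indicate a seventh chord in second inversion.
In second inversion the root lies a fourth above the bass: a fourth above C in Db major is F.
The chord tones are C, Eb, F, Ab, giving F minor seventh.

F minor seventh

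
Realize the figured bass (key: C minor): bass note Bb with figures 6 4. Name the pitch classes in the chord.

Bb, Eb, G

A fourth above Bb in this key is Eb.
A sixth above Bb in this key is G.
Together with the bass Bb, this spells Eb major in second inversion.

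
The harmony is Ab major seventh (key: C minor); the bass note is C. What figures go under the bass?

6/5

C is the third of Ab major seventh, so the chord is in first inversion.
A seventh chord in first inversion is figured 6/5/3, conventionally abbreviated 6/5.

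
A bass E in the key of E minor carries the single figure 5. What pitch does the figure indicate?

B

Counting 4 letter steps above E lands on B; in E minor, that letter is B.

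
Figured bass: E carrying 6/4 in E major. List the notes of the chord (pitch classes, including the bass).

A fourth above E in this key is A.
A sixth above E in this key is C#.
Together with the bass E, this spells A major in second inversion.

E, A, C#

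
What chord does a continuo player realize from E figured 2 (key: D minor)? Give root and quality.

F major seventh

The figures 2 indicate a seventh chord in third inversion.
In third inversion the root lies a second above the bass: a second above E in D minor is F.
The chord tones are E, F, A, C, giving F major seventh.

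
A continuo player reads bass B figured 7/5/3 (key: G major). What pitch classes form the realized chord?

A third above B in this key is D.
A fifth above B in this key is F#.
A seventh above B in this key is A.
Together with the bass B, this spells B minor seventh in root position.

B, D, F#, A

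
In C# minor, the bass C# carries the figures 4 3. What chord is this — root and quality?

The figures 4 3 indicate a seventh chord in second inversion.
In second inversion the root lies a fourth above the bass: a fourth above C# in C# minor is F#.
The chord tones are C#, E, F#, A, giving F# minor seventh.

F# minor seventh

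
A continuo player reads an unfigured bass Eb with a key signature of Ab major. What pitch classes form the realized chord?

An unfigured bass implies 5/3.
A third above Eb in this key is G.
A fifth above Eb in this key is Bb.
Together with the bass Eb, this spells Eb major in root position.

Eb, G, Bb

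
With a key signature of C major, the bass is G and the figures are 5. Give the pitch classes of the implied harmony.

G, B, D

The written figures 5 are shorthand for 5/3: the 3 is implied.
A third above G in this key is B.
A fifth above G in this key is D.
Together with the bass G, this spells G major in root position.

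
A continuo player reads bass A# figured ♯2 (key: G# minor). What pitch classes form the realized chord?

The written figures ♯2 are shorthand for 6/4/2: the 6/4 are implied.
A second above A# in this key is B, raised to B# by the sharp.
A fourth above A# in this key is D#.
A sixth above A# in this key is F#.
Together with the bass A#, this spells B# half-diminished seventh in third inversion.

A#, B#, D#, F#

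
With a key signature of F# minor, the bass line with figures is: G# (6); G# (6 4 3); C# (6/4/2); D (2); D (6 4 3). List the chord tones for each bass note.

G# (6/3): G#, B, E.
G# (6/4/3): G#, B, C#, E.
C# (6/4/2): C#, D, F#, A.
D (6/4/2): D, E, G#, B.
D (6/4/3): D, F#, G#, B.

G#, B, E | G#, B, C#, E | C#, D, F#, A | D, E, G#, B | D, F#, G#, B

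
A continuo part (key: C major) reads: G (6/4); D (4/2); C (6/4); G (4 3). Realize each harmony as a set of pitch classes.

G (6/4): G, C, E.
D (6/4/2): D, E, G, B.
C (6/4): C, F, A.
G (6/4/3): G, B, C, E.

G, C, E | D, E, G, B | C, F, A | G, B, C, E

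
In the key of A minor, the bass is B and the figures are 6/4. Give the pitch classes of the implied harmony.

A fourth above B in this key is E.
A sixth above B in this key is G.
Together with the bass B, this spells E minor in second inversion.

B, E, G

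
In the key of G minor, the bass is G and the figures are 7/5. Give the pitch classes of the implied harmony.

The written figures 7/5 are shorthand for 7/5/3: the 3 is implied.
A third above G in this key is Bb.
A fifth above G in this key is D.
A seventh above G in this key is F.
Together with the bass G, this spells G minor seventh in root position.

G, Bb, D, F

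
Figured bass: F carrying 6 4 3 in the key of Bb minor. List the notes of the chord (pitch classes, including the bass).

F, Ab, Bb, Db

A third above F in this key is Ab.
A fourth above F in this key is Bb.
A sixth above F in this key is Db.
Together with the bass F, this spells Bb minor seventh in second inversion.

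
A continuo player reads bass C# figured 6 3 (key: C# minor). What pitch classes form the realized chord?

A third above C# in this key is E.
A sixth above C# in this key is A.
Together with the bass C#, this spells A major in first inversion.

C#, E, A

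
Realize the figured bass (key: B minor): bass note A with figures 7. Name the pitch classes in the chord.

The written figures 7 are shorthand for 7/5/3: the 5/3 are implied.
A third above A in this key is C#.
A fifth above A in this key is E.
A seventh above A in this key is G.
Together with the bass A, this spells A dominant seventh in root position.

A, C#, E, G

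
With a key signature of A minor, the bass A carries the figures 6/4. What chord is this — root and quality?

The figures 6/4 indicate a triad in second inversion.
In second inversion the root lies a fourth above the bass: a fourth above A in A minor is D.
The chord tones are A, D, F, giving D minor.

D minor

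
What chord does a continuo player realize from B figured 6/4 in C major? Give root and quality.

E minor

The figures 6/4 indicate a triad in second inversion.
In second inversion the root lies a fourth above the bass: a fourth above B in C major is E.
The chord tones are B, E, G, giving E minor.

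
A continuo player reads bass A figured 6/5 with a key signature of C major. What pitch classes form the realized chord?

The written figures 6/5 are shorthand for 6/5/3: the 3 is implied.
A third above A in this key is C.
A fifth above A in this key is E.
A sixth above A in this key is F.
Together with the bass A, this spells F major seventh in first inversion.

A, C, E, F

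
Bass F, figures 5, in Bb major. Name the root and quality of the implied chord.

F major

The figures 5 indicate a triad in root position.
In root position the bass is the root, so the root is F.
The chord tones are F, A, C, giving F major.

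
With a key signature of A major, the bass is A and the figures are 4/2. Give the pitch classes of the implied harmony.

A, B, D, F#

The written figures 4/2 are shorthand for 6/4/2: the 6 is implied.
A second above A in this key is B.
A fourth above A in this key is D.
A sixth above A in this key is F#.
Together with the bass A, this spells B minor seventh in third inversion.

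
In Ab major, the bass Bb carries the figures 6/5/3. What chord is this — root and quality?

G half-diminished seventh

The figures 6/5/3 indicate a seventh chord in first inversion.
In first inversion the root lies a sixth above the bass: a sixth above Bb in Ab major is G.
The chord tones are Bb, Db, F, G, giving G half-diminished seventh.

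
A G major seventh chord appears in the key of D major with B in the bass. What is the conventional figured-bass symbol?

6/5

B is the third of G major seventh, so the chord is in first inversion.
A seventh chord in first inversion is figured 6/5/3, conventionally abbreviated 6/5.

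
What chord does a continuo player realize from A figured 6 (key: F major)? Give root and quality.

F major

The figures 6 indicate a triad in first inversion.
In first inversion the root lies a sixth above the bass: a sixth above A in F major is F.
The chord tones are A, C, F, giving F major.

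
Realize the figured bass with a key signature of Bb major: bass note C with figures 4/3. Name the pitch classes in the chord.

C, Eb, F, A

The written figures 4/3 are shorthand for 6/4/3: the 6 is implied.
A third above C in this key is Eb.
A fourth above C in this key is F.
A sixth above C in this key is A.
Together with the bass C, this spells F dominant seventh in second inversion.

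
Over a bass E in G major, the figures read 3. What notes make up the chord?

E, G, B

The written figures 3 are shorthand for 5/3: the 5 is implied.
A third above E in this key is G.
A fifth above E in this key is B.
Together with the bass E, this spells E minor in root position.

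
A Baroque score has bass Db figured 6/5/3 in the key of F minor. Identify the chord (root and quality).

Bb minor seventh

The figures 6/5/3 indicate a seventh chord in first inversion.
In first inversion the root lies a sixth above the bass: a sixth above Db in F minor is Bb.
The chord tones are Db, F, Ab, Bb, giving Bb minor seventh.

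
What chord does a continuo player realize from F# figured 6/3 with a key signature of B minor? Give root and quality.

The figures 6/3 indicate a triad in first inversion.
In first inversion the root lies a sixth above the bass: a sixth above F# in B minor is D.
The chord tones are F#, A, D, giving D major.

D major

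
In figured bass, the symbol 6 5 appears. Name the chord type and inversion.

seventh chord, first inversion

6 5 is shorthand for 6/5/3.
Intervals of 6/5/3 above the bass form a seventh chord; the bass is the third, so this is first inversion.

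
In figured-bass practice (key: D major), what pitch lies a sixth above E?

Counting 5 letter steps above E lands on C; in D major, that letter is C#.

C#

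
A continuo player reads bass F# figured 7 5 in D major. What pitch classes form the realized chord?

F#, A, C#, E

The written figures 7 5 are shorthand for 7/5/3: the 3 is implied.
A third above F# in this key is A.
A fifth above F# in this key is C#.
A seventh above F# in this key is E.
Together with the bass F#, this spells F# minor seventh in root position.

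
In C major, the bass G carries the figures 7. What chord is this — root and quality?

G dominant seventh

The figures 7 indicate a seventh chord in root position.
In root position the bass is the root, so the root is G.
The chord tones are G, B, D, F, giving G dominant seventh.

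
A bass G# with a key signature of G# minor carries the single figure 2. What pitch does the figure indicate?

A#

Counting 1 letter step above G# lands on A; in G# minor, that letter is A#.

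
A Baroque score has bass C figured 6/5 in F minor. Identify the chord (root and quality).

The figures 6/5 indicate a seventh chord in first inversion.
In first inversion the root lies a sixth above the bass: a sixth above C in F minor is Ab.
The chord tones are C, Eb, G, Ab, giving Ab major seventh.

Ab major seventh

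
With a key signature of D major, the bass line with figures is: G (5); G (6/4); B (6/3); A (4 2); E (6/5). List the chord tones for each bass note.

G, B, D | G, C#, E | B, D, G | A, B, D, F# | E, G, B, C#

G (5/3): G, B, D.
G (6/4): G, C#, E.
B (6/3): B, D, G.
A (6/4/2): A, B, D, F#.
E (6/5/3): E, G, B, C#.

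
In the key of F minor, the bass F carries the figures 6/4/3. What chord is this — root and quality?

Bb minor seventh

The figures 6/4/3 indicate a seventh chord in second inversion.
In second inversion the root lies a fourth above the bass: a fourth above F in F minor is Bb.
The chord tones are F, Ab, Bb, Db, giving Bb minor seventh.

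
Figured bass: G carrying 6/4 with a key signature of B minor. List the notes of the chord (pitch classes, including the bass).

G, C#, E

A fourth above G in this key is C#.
A sixth above G in this key is E.
Together with the bass G, this spells C# diminished in second inversion.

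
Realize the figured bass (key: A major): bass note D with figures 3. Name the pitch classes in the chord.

D, F#, A

The written figures 3 are shorthand for 5/3: the 5 is implied.
A third above D in this key is F#.
A fifth above D in this key is A.
Together with the bass D, this spells D major in root position.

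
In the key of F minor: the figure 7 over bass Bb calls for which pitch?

Ab

Counting 6 letter steps above Bb lands on A; in F minor, that letter is Ab.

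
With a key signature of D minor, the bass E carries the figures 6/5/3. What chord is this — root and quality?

C dominant seventh

The figures 6/5/3 indicate a seventh chord in first inversion.
In first inversion the root lies a sixth above the bass: a sixth above E in D minor is C.
The chord tones are E, G, Bb, C, giving C dominant seventh.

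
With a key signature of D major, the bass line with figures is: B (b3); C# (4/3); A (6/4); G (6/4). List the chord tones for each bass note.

B, Db, F# | C#, E, F#, A | A, D, F# | G, C#, E

B (5/b3): B, Db, F#.
C# (6/4/3): C#, E, F#, A.
A (6/4): A, D, F#.
G (6/4): G, C#, E.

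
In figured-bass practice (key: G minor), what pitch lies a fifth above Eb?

Bb

Counting 4 letter steps above Eb lands on B; in G minor, that letter is Bb.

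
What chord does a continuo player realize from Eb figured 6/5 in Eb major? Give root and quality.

C minor seventh

The figures 6/5 indicate a seventh chord in first inversion.
In first inversion the root lies a sixth above the bass: a sixth above Eb in Eb major is C.
The chord tones are Eb, G, Bb, C, giving C minor seventh.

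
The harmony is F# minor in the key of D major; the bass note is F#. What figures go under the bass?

no figures

F# is the root of F# minor, so the chord is in root position.
A triad in root position is figured 5/3, conventionally abbreviated (no figures — root-position triad).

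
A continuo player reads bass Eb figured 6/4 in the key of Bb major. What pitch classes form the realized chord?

A fourth above Eb in this key is A.
A sixth above Eb in this key is C.
Together with the bass Eb, this spells A diminished in second inversion.

Eb, A, C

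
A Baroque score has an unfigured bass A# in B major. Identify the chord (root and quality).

A# diminished

An unfigured bass indicates a triad in root position.
In root position the bass is the root, so the root is A#.
The chord tones are A#, C#, E, giving A# diminished.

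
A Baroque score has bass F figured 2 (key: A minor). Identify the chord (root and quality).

G dominant seventh

The figures 2 indicate a seventh chord in third inversion.
In third inversion the root lies a second above the bass: a second above F in A minor is G.
The chord tones are F, G, B, D, giving G dominant seventh.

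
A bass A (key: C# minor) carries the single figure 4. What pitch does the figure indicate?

D#

Counting 3 letter steps above A lands on D; in C# minor, that letter is D#.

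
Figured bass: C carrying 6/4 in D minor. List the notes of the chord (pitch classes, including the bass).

A fourth above C in this key is F.
A sixth above C in this key is A.
Together with the bass C, this spells F major in second inversion.

C, F, A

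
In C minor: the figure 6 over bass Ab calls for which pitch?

F

Counting 5 letter steps above Ab lands on F; in C minor, that letter is F.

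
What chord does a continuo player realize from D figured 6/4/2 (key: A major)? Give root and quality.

E dominant seventh

The figures 6/4/2 indicate a seventh chord in third inversion.
In third inversion the root lies a second above the bass: a second above D in A major is E.
The chord tones are D, E, G#, B, giving E dominant seventh.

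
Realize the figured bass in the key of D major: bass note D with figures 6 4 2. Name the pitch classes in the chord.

A second above D in this key is E.
A fourth above D in this key is G.
A sixth above D in this key is B.
Together with the bass D, this spells E minor seventh in third inversion.

D, E, G, B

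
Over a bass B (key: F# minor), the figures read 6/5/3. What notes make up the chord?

A third above B in this key is D.
A fifth above B in this key is F#.
A sixth above B in this key is G#.
Together with the bass B, this spells G# half-diminished seventh in first inversion.

B, D, F#, G#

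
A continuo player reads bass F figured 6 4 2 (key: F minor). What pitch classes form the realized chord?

F, G, Bb, Db

A second above F in this key is G.
A fourth above F in this key is Bb.
A sixth above F in this key is Db.
Together with the bass F, this spells G half-diminished seventh in third inversion.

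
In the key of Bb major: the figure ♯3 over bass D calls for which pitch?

Counting 2 letter steps above D lands on F; in Bb major, that letter is F.
The #3 figure raises it a semitone, giving F#.

F#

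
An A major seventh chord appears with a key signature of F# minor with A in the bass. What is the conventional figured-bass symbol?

7

A is the root of A major seventh, so the chord is in root position.
A seventh chord in root position is figured 7/5/3, conventionally abbreviated 7.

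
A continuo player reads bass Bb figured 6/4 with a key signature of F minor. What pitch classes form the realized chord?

Bb, Eb, G

A fourth above Bb in this key is Eb.
A sixth above Bb in this key is G.
Together with the bass Bb, this spells Eb major in second inversion.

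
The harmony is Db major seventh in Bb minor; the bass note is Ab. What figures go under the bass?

Ab is the fifth of Db major seventh, so the chord is in second inversion.
A seventh chord in second inversion is figured 6/4/3, conventionally abbreviated 4/3.

4/3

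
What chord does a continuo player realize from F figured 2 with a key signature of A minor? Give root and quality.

G dominant seventh

The figures 2 indicate a seventh chord in third inversion.
In third inversion the root lies a second above the bass: a second above F in A minor is G.
The chord tones are F, G, B, D, giving G dominant seventh.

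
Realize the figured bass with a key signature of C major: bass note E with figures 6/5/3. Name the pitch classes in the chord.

A third above E in this key is G.
A fifth above E in this key is B.
A sixth above E in this key is C.
Together with the bass E, this spells C major seventh in first inversion.

E, G, B, C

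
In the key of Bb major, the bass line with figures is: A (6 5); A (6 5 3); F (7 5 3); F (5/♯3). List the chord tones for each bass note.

A (6/5/3): A, C, Eb, F.
A (6/5/3): A, C, Eb, F.
F (7/5/3): F, A, C, Eb.
F (5/#3): F, A#, C.

A, C, Eb, F | A, C, Eb, F | F, A, C, Eb | F, A#, C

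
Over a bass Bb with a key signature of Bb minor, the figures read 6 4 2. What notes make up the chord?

A second above Bb in this key is C.
A fourth above Bb in this key is Eb.
A sixth above Bb in this key is Gb.
Together with the bass Bb, this spells C half-diminished seventh in third inversion.

Bb, C, Eb, Gb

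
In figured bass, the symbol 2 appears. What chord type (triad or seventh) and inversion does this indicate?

seventh chord, third inversion

2 is shorthand for 6/4/2.
Intervals of 6/4/2 above the bass form a seventh chord; the bass is the seventh, so this is third inversion.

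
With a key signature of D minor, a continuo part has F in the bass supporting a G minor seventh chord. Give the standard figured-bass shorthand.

F is the seventh of G minor seventh, so the chord is in third inversion.
A seventh chord in third inversion is figured 6/4/2, conventionally abbreviated 4/2.

4/2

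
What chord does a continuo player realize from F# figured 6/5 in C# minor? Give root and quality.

The figures 6/5 indicate a seventh chord in first inversion.
In first inversion the root lies a sixth above the bass: a sixth above F# in C# minor is D#.
The chord tones are F#, A, C#, D#, giving D# half-diminished seventh.

D# half-diminished seventh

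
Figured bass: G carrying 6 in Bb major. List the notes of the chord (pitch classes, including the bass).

The written figures 6 are shorthand for 6/3: the 3 is implied.
A third above G in this key is Bb.
A sixth above G in this key is Eb.
Together with the bass G, this spells Eb major in first inversion.

G, Bb, Eb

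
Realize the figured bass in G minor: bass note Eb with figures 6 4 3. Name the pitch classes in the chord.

A third above Eb in this key is G.
A fourth above Eb in this key is A.
A sixth above Eb in this key is C.
Together with the bass Eb, this spells A half-diminished seventh in second inversion.

Eb, G, A, C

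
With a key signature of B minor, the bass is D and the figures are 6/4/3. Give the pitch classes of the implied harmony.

A third above D in this key is F#.
A fourth above D in this key is G.
A sixth above D in this key is B.
Together with the bass D, this spells G major seventh in second inversion.

D, F#, G, B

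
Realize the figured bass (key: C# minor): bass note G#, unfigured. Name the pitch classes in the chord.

G#, B, D#

An unfigured bass implies 5/3.
A third above G# in this key is B.
A fifth above G# in this key is D#.
Together with the bass G#, this spells G# minor in root position.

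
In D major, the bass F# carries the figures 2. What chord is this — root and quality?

G major seventh

The figures 2 indicate a seventh chord in third inversion.
In third inversion the root lies a second above the bass: a second above F# in D major is G.
The chord tones are F#, G, B, D, giving G major seventh.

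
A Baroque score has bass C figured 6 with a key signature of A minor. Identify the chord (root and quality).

A minor

The figures 6 indicate a triad in first inversion.
In first inversion the root lies a sixth above the bass: a sixth above C in A minor is A.
The chord tones are C, E, A, giving A minor.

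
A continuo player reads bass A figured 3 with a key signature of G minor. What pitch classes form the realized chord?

The written figures 3 are shorthand for 5/3: the 5 is implied.
A third above A in this key is C.
A fifth above A in this key is Eb.
Together with the bass A, this spells A diminished in root position.

A, C, Eb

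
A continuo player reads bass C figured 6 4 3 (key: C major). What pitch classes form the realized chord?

A third above C in this key is E.
A fourth above C in this key is F.
A sixth above C in this key is A.
Together with the bass C, this spells F major seventh in second inversion.

C, E, F, A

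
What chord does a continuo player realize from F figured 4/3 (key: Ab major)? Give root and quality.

Bb minor seventh

The figures 4/3 indicate a seventh chord in second inversion.
In second inversion the root lies a fourth above the bass: a fourth above F in Ab major is Bb.
The chord tones are F, Ab, Bb, Db, giving Bb minor seventh.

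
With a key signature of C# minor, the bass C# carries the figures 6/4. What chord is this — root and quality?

F# minor

The figures 6/4 indicate a triad in second inversion.
In second inversion the root lies a fourth above the bass: a fourth above C# in C# minor is F#.
The chord tones are C#, F#, A, giving F# minor.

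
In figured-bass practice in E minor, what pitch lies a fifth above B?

Counting 4 letter steps above B lands on F; in E minor, that letter is F#.

F#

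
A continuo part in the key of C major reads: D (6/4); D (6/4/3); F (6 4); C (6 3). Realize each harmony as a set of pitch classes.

D (6/4): D, G, B.
D (6/4/3): D, F, G, B.
F (6/4): F, B, D.
C (6/3): C, E, A.

D, G, B | D, F, G, B | F, B, D | C, E, A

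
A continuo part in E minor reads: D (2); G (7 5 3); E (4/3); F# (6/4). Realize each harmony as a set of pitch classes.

D (6/4/2): D, E, G, B.
G (7/5/3): G, B, D, F#.
E (6/4/3): E, G, A, C.
F# (6/4): F#, B, D.

D, E, G, B | G, B, D, F# | E, G, A, C | F#, B, D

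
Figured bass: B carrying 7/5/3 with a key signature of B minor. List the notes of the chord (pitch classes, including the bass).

A third above B in this key is D.
A fifth above B in this key is F#.
A seventh above B in this key is A.
Together with the bass B, this spells B minor seventh in root position.

B, D, F#, A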